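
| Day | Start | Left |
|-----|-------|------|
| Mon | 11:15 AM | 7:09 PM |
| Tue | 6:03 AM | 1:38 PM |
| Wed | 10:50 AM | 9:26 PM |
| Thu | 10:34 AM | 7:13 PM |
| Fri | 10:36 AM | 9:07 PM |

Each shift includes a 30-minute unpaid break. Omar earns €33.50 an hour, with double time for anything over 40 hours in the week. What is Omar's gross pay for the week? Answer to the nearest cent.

€1524.25

Mon: 11:15 AM–7:09 PM = 7 h 54 min; less 30 min break → 7 h 24 min
Tue: 6:03 AM–1:38 PM = 7 h 35 min; less 30 min break → 7 h 5 min
Wed: 10:50 AM–9:26 PM = 10 h 36 min; less 30 min break → 10 h 6 min
Thu: 10:34 AM–7:13 PM = 8 h 39 min; less 30 min break → 8 h 9 min
Fri: 10:36 AM–9:07 PM = 10 h 31 min; less 30 min break → 10 h 1 min
Total worked: 42 h 45 min = 2565 min.
Regular 40 h 0 min = 2400 min at €33.50/h; overtime 2 h 45 min = 165 min at €67.00/h.
Pay = (2400 × €33.50 + 165 × €67.00) ÷ 60 = €1524.25.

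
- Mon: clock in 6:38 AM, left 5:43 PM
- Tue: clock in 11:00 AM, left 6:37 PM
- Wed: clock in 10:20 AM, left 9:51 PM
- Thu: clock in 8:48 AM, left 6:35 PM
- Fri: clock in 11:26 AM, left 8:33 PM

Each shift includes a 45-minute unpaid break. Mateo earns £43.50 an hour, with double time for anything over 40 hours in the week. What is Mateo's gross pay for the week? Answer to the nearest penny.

£2206.90

Mon: 6:38 AM–5:43 PM = 11 h 5 min; less 45 min break → 10 h 20 min
Tue: 11:00 AM–6:37 PM = 7 h 37 min; less 45 min break → 6 h 52 min
Wed: 10:20 AM–9:51 PM = 11 h 31 min; less 45 min break → 10 h 46 min
Thu: 8:48 AM–6:35 PM = 9 h 47 min; less 45 min break → 9 h 2 min
Fri: 11:26 AM–8:33 PM = 9 h 7 min; less 45 min break → 8 h 22 min
Total worked: 45 h 22 min = 2722 min.
Regular 40 h 0 min = 2400 min at £43.50/h; overtime 5 h 22 min = 322 min at £87.00/h.
Pay = (2400 × £43.50 + 322 × £87.00) ÷ 60 = £2206.90.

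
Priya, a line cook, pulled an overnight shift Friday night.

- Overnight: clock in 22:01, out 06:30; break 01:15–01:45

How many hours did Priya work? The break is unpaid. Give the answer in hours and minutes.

Overnight: 22:01 → midnight = 1 h 59 min; midnight → 06:30 = 6 h 30 min; span 8 h 29 min; less 30 min break → 7 h 59 min

7 h 59 min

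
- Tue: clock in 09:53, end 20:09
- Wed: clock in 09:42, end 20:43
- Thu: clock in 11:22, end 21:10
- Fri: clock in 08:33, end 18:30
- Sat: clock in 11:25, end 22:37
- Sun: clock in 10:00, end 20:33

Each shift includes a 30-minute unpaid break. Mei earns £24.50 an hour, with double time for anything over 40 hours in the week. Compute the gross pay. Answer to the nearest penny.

£1949.38

Tue: 09:53–20:09 = 10 h 16 min; less 30 min break → 9 h 46 min
Wed: 09:42–20:43 = 11 h 1 min; less 30 min break → 10 h 31 min
Thu: 11:22–21:10 = 9 h 48 min; less 30 min break → 9 h 18 min
Fri: 08:33–18:30 = 9 h 57 min; less 30 min break → 9 h 27 min
Sat: 11:25–22:37 = 11 h 12 min; less 30 min break → 10 h 42 min
Sun: 10:00–20:33 = 10 h 33 min; less 30 min break → 10 h 3 min
Total worked: 59 h 47 min = 3587 min.
Regular 40 h 0 min = 2400 min at £24.50/h; overtime 19 h 47 min = 1187 min at £49.00/h.
Pay = (2400 × £24.50 + 1187 × £49.00) ÷ 60 = £1949.38.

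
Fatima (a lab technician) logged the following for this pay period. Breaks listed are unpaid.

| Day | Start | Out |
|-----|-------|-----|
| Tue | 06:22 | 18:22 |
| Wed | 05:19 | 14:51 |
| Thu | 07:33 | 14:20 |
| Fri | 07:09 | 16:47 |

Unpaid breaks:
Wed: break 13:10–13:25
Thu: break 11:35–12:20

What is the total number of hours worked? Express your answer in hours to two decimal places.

Tue: 06:22–18:22 = 12 h 0 min
Wed: 05:19–14:51 = 9 h 32 min; less 15 min break → 9 h 17 min
Thu: 07:33–14:20 = 6 h 47 min; less 45 min break → 6 h 2 min
Fri: 07:09–16:47 = 9 h 38 min
Total: 12 h 0 min + 9 h 17 min + 6 h 2 min + 9 h 38 min = 36 h 57 min.

36.95 hours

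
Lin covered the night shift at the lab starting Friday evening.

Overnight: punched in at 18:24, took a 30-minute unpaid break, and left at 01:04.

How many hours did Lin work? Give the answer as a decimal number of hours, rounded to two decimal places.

6.17 hours

Overnight: 18:24 → midnight = 5 h 36 min; midnight → 01:04 = 1 h 4 min; span 6 h 40 min; less 30 min break → 6 h 10 min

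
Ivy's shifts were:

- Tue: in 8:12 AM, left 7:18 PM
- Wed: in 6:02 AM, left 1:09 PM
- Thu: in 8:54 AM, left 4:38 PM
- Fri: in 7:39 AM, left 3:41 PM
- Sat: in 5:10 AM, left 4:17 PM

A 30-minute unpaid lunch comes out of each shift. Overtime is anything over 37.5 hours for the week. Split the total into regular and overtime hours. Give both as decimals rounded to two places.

Tue: 8:12 AM–7:18 PM = 11 h 6 min; less 30 min break → 10 h 36 min
Wed: 6:02 AM–1:09 PM = 7 h 7 min; less 30 min break → 6 h 37 min
Thu: 8:54 AM–4:38 PM = 7 h 44 min; less 30 min break → 7 h 14 min
Fri: 7:39 AM–3:41 PM = 8 h 2 min; less 30 min break → 7 h 32 min
Sat: 5:10 AM–4:17 PM = 11 h 7 min; less 30 min break → 10 h 37 min
Total worked: 42 h 36 min = 42.60 h.
Threshold 37.5 h → overtime 5 h 6 min, regular 37 h 30 min.

Regular 37.50 hours, overtime 5.10 hours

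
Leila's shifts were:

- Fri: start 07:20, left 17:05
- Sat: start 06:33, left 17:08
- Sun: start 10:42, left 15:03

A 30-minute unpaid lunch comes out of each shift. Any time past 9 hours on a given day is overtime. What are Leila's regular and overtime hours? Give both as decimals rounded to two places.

Regular 21.85 hours, overtime 1.33 hours

Fri: 07:20–17:05 = 9 h 45 min; less 30 min break → 9 h 15 min
Sat: 06:33–17:08 = 10 h 35 min; less 30 min break → 10 h 5 min
Sun: 10:42–15:03 = 4 h 21 min; less 30 min break → 3 h 51 min
Fri reg 9 h 0 min / OT 0 h 15 min; Sat reg 9 h 0 min / OT 1 h 5 min; Sun reg 3 h 51 min / OT 0 h 0 min.
Totals: regular 21 h 51 min, overtime 1 h 20 min.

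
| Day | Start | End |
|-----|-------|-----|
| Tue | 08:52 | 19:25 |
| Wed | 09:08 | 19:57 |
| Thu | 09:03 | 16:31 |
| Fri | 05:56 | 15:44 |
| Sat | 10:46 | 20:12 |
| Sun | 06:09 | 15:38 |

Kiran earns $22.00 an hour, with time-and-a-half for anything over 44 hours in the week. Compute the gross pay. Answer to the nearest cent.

$1415.15

Tue: 08:52–19:25 = 10 h 33 min
Wed: 09:08–19:57 = 10 h 49 min
Thu: 09:03–16:31 = 7 h 28 min
Fri: 05:56–15:44 = 9 h 48 min
Sat: 10:46–20:12 = 9 h 26 min
Sun: 06:09–15:38 = 9 h 29 min
Total worked: 57 h 33 min = 3453 min.
Regular 44 h 0 min = 2640 min at $22.00/h; overtime 13 h 33 min = 813 min at $33.00/h.
Pay = (2640 × $22.00 + 813 × $33.00) ÷ 60 = $1415.15.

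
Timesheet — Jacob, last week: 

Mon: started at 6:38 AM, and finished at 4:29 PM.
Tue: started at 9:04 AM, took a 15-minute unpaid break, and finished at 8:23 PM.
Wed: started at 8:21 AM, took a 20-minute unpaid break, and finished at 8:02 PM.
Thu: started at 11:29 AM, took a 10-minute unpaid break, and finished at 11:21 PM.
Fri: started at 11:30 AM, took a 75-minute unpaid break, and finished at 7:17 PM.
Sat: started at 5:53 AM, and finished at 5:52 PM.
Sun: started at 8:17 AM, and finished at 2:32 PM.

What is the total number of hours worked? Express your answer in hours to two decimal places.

Mon: 6:38 AM–4:29 PM = 9 h 51 min
Tue: 9:04 AM–8:23 PM = 11 h 19 min; less 15 min break → 11 h 4 min
Wed: 8:21 AM–8:02 PM = 11 h 41 min; less 20 min break → 11 h 21 min
Thu: 11:29 AM–11:21 PM = 11 h 52 min; less 10 min break → 11 h 42 min
Fri: 11:30 AM–7:17 PM = 7 h 47 min; less 75 min break → 6 h 32 min
Sat: 5:53 AM–5:52 PM = 11 h 59 min
Sun: 8:17 AM–2:32 PM = 6 h 15 min
Total: 9 h 51 min + 11 h 4 min + 11 h 21 min + 11 h 42 min + 6 h 32 min + 11 h 59 min + 6 h 15 min = 68 h 44 min.

68.73 hours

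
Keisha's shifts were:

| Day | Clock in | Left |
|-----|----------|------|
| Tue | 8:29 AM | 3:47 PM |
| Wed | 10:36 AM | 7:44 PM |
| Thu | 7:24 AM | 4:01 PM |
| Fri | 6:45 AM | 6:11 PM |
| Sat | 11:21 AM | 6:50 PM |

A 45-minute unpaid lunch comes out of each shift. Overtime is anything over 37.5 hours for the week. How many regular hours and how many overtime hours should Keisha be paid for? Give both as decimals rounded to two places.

Regular 37.50 hours, overtime 2.72 hours

Tue: 8:29 AM–3:47 PM = 7 h 18 min; less 45 min break → 6 h 33 min
Wed: 10:36 AM–7:44 PM = 9 h 8 min; less 45 min break → 8 h 23 min
Thu: 7:24 AM–4:01 PM = 8 h 37 min; less 45 min break → 7 h 52 min
Fri: 6:45 AM–6:11 PM = 11 h 26 min; less 45 min break → 10 h 41 min
Sat: 11:21 AM–6:50 PM = 7 h 29 min; less 45 min break → 6 h 44 min
Total worked: 40 h 13 min = 40.22 h.
Threshold 37.5 h → overtime 2 h 43 min, regular 37 h 30 min.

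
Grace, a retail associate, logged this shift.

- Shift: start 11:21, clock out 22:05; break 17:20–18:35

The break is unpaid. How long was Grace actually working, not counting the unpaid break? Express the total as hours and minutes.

Shift: 11:21–22:05 = 10 h 44 min; less 75 min break → 9 h 29 min

9 h 29 min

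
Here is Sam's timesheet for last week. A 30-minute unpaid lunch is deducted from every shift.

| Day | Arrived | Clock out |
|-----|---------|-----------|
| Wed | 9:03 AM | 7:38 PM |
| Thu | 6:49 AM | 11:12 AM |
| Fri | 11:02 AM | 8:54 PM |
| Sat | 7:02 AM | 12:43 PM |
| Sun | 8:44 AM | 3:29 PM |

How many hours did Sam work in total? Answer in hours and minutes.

34 h 46 min

Wed: 9:03 AM–7:38 PM = 10 h 35 min; less 30 min break → 10 h 5 min
Thu: 6:49 AM–11:12 AM = 4 h 23 min; less 30 min break → 3 h 53 min
Fri: 11:02 AM–8:54 PM = 9 h 52 min; less 30 min break → 9 h 22 min
Sat: 7:02 AM–12:43 PM = 5 h 41 min; less 30 min break → 5 h 11 min
Sun: 8:44 AM–3:29 PM = 6 h 45 min; less 30 min break → 6 h 15 min
Total: 10 h 5 min + 3 h 53 min + 9 h 22 min + 5 h 11 min + 6 h 15 min = 34 h 46 min.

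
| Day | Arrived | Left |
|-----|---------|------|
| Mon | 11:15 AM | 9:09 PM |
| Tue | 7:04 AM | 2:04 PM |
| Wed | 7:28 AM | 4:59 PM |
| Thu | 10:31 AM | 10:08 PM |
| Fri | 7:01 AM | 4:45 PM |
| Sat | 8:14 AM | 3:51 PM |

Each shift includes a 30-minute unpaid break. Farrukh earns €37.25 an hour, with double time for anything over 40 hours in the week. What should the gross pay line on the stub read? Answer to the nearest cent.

€2412.56

Mon: 11:15 AM–9:09 PM = 9 h 54 min; less 30 min break → 9 h 24 min
Tue: 7:04 AM–2:04 PM = 7 h 0 min; less 30 min break → 6 h 30 min
Wed: 7:28 AM–4:59 PM = 9 h 31 min; less 30 min break → 9 h 1 min
Thu: 10:31 AM–10:08 PM = 11 h 37 min; less 30 min break → 11 h 7 min
Fri: 7:01 AM–4:45 PM = 9 h 44 min; less 30 min break → 9 h 14 min
Sat: 8:14 AM–3:51 PM = 7 h 37 min; less 30 min break → 7 h 7 min
Total worked: 52 h 23 min = 3143 min.
Regular 40 h 0 min = 2400 min at €37.25/h; overtime 12 h 23 min = 743 min at €74.50/h.
Pay = (2400 × €37.25 + 743 × €74.50) ÷ 60 = €2412.56.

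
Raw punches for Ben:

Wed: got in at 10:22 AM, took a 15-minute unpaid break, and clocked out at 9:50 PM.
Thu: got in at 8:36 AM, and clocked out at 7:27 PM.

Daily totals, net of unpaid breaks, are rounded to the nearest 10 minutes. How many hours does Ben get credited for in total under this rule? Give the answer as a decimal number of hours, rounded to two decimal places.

22.00 hours

Wed: 10:22 AM–9:50 PM = 11 h 28 min − 15 min = 11 h 13 min → rounds to 11 h 10 min
Thu: 8:36 AM–7:27 PM = 10 h 51 min → rounds to 10 h 50 min
Total credited: 22 h 0 min.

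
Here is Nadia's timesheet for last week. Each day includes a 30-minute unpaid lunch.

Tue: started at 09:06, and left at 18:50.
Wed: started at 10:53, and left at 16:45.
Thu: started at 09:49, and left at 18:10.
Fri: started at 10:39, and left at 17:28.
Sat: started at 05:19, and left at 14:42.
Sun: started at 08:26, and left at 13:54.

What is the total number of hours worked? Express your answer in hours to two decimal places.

Tue: 09:06–18:50 = 9 h 44 min; less 30 min break → 9 h 14 min
Wed: 10:53–16:45 = 5 h 52 min; less 30 min break → 5 h 22 min
Thu: 09:49–18:10 = 8 h 21 min; less 30 min break → 7 h 51 min
Fri: 10:39–17:28 = 6 h 49 min; less 30 min break → 6 h 19 min
Sat: 05:19–14:42 = 9 h 23 min; less 30 min break → 8 h 53 min
Sun: 08:26–13:54 = 5 h 28 min; less 30 min break → 4 h 58 min
Total: 9 h 14 min + 5 h 22 min + 7 h 51 min + 6 h 19 min + 8 h 53 min + 4 h 58 min = 42 h 37 min.

42.62 hours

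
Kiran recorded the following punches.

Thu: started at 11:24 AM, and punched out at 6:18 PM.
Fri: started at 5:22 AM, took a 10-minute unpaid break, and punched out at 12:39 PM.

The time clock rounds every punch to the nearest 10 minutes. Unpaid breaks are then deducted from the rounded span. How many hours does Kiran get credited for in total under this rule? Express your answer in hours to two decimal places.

Thu: in 11:24 AM→11:20 AM, out 6:18 PM→6:20 PM; 7 h 0 min
Fri: in 5:22 AM→5:20 AM, out 12:39 PM→12:40 PM; 7 h 20 min − 10 min = 7 h 10 min
Total credited: 14 h 10 min.

14.17 hours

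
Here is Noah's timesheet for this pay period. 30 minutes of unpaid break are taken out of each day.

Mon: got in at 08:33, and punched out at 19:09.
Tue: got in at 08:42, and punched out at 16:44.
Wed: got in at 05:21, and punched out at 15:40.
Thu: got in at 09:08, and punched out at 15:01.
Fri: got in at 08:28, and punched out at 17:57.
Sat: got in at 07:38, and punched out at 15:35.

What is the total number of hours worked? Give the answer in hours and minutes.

49 h 16 min

Mon: 08:33–19:09 = 10 h 36 min; less 30 min break → 10 h 6 min
Tue: 08:42–16:44 = 8 h 2 min; less 30 min break → 7 h 32 min
Wed: 05:21–15:40 = 10 h 19 min; less 30 min break → 9 h 49 min
Thu: 09:08–15:01 = 5 h 53 min; less 30 min break → 5 h 23 min
Fri: 08:28–17:57 = 9 h 29 min; less 30 min break → 8 h 59 min
Sat: 07:38–15:35 = 7 h 57 min; less 30 min break → 7 h 27 min
Total: 10 h 6 min + 7 h 32 min + 9 h 49 min + 5 h 23 min + 8 h 59 min + 7 h 27 min = 49 h 16 min.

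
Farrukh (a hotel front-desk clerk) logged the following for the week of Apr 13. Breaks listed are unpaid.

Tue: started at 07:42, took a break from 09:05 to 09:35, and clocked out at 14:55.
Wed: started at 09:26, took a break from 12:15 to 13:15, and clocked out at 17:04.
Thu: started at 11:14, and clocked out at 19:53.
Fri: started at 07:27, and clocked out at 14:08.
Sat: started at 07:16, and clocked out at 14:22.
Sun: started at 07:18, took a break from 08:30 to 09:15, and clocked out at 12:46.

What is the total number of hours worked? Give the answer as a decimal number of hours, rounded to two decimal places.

40.50 hours

Tue: 07:42–14:55 = 7 h 13 min; less 30 min break → 6 h 43 min
Wed: 09:26–17:04 = 7 h 38 min; less 60 min break → 6 h 38 min
Thu: 11:14–19:53 = 8 h 39 min
Fri: 07:27–14:08 = 6 h 41 min
Sat: 07:16–14:22 = 7 h 6 min
Sun: 07:18–12:46 = 5 h 28 min; less 45 min break → 4 h 43 min
Total: 6 h 43 min + 6 h 38 min + 8 h 39 min + 6 h 41 min + 7 h 6 min + 4 h 43 min = 40 h 30 min.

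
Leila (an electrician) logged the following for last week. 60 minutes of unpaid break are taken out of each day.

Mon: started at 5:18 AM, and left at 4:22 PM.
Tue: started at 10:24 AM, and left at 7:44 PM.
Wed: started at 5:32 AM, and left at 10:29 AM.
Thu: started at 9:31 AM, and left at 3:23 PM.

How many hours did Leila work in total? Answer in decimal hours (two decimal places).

Mon: 5:18 AM–4:22 PM = 11 h 4 min; less 60 min break → 10 h 4 min
Tue: 10:24 AM–7:44 PM = 9 h 20 min; less 60 min break → 8 h 20 min
Wed: 5:32 AM–10:29 AM = 4 h 57 min; less 60 min break → 3 h 57 min
Thu: 9:31 AM–3:23 PM = 5 h 52 min; less 60 min break → 4 h 52 min
Total: 10 h 4 min + 8 h 20 min + 3 h 57 min + 4 h 52 min = 27 h 13 min.

27.22 hours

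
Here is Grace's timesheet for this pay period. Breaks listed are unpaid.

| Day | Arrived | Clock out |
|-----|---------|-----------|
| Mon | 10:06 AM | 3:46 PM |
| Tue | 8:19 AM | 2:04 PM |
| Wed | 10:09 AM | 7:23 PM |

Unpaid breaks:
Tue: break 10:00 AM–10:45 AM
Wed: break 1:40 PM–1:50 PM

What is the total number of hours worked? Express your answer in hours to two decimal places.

Mon: 10:06 AM–3:46 PM = 5 h 40 min
Tue: 8:19 AM–2:04 PM = 5 h 45 min; less 45 min break → 5 h 0 min
Wed: 10:09 AM–7:23 PM = 9 h 14 min; less 10 min break → 9 h 4 min
Total: 5 h 40 min + 5 h 0 min + 9 h 4 min = 19 h 44 min.

19.73 hours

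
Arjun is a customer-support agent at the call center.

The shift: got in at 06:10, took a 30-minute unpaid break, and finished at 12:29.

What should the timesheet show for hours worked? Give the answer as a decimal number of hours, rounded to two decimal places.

The shift: 06:10–12:29 = 6 h 19 min; less 30 min break → 5 h 49 min

5.82 hours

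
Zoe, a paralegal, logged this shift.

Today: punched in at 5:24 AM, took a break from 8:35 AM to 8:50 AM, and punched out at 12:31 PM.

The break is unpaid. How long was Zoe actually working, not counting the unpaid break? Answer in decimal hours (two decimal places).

Today: 5:24 AM–12:31 PM = 7 h 7 min; less 15 min break → 6 h 52 min

6.87 hours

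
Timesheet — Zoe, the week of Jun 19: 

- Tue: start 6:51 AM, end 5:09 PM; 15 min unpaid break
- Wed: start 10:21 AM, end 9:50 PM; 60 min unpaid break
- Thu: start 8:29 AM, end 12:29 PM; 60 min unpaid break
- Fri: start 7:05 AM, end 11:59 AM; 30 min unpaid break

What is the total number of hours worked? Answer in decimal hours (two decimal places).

27.93 hours

Tue: 6:51 AM–5:09 PM = 10 h 18 min; less 15 min break → 10 h 3 min
Wed: 10:21 AM–9:50 PM = 11 h 29 min; less 60 min break → 10 h 29 min
Thu: 8:29 AM–12:29 PM = 4 h 0 min; less 60 min break → 3 h 0 min
Fri: 7:05 AM–11:59 AM = 4 h 54 min; less 30 min break → 4 h 24 min
Total: 10 h 3 min + 10 h 29 min + 3 h 0 min + 4 h 24 min = 27 h 56 min.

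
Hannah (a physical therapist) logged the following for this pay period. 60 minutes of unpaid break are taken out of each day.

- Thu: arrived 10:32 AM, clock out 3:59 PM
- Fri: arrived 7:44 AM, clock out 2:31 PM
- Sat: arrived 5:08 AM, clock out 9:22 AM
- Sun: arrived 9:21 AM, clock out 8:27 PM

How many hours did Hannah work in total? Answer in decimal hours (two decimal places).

Thu: 10:32 AM–3:59 PM = 5 h 27 min; less 60 min break → 4 h 27 min
Fri: 7:44 AM–2:31 PM = 6 h 47 min; less 60 min break → 5 h 47 min
Sat: 5:08 AM–9:22 AM = 4 h 14 min; less 60 min break → 3 h 14 min
Sun: 9:21 AM–8:27 PM = 11 h 6 min; less 60 min break → 10 h 6 min
Total: 4 h 27 min + 5 h 47 min + 3 h 14 min + 10 h 6 min = 23 h 34 min.

23.57 hours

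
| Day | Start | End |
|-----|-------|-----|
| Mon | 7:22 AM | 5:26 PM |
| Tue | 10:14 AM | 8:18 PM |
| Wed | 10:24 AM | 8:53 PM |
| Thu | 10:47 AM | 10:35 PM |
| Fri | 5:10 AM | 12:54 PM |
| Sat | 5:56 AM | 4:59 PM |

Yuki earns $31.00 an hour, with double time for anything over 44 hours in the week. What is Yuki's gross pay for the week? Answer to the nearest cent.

$2430.40

Mon: 7:22 AM–5:26 PM = 10 h 4 min
Tue: 10:14 AM–8:18 PM = 10 h 4 min
Wed: 10:24 AM–8:53 PM = 10 h 29 min
Thu: 10:47 AM–10:35 PM = 11 h 48 min
Fri: 5:10 AM–12:54 PM = 7 h 44 min
Sat: 5:56 AM–4:59 PM = 11 h 3 min
Total worked: 61 h 12 min = 3672 min.
Regular 44 h 0 min = 2640 min at $31.00/h; overtime 17 h 12 min = 1032 min at $62.00/h.
Pay = (2640 × $31.00 + 1032 × $62.00) ÷ 60 = $2430.40.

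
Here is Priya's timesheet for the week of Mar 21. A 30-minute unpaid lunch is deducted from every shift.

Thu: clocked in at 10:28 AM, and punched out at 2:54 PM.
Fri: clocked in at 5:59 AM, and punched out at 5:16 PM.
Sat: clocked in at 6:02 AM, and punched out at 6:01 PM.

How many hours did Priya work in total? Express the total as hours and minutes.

Thu: 10:28 AM–2:54 PM = 4 h 26 min; less 30 min break → 3 h 56 min
Fri: 5:59 AM–5:16 PM = 11 h 17 min; less 30 min break → 10 h 47 min
Sat: 6:02 AM–6:01 PM = 11 h 59 min; less 30 min break → 11 h 29 min
Total: 3 h 56 min + 10 h 47 min + 11 h 29 min = 26 h 12 min.

26 h 12 min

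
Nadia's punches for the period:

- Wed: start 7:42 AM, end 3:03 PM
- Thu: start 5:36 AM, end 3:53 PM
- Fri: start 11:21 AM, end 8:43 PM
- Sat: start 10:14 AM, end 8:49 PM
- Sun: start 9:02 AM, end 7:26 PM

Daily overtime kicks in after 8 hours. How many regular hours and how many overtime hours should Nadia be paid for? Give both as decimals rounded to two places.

Regular 39.35 hours, overtime 8.63 hours

Wed: 7:42 AM–3:03 PM = 7 h 21 min
Thu: 5:36 AM–3:53 PM = 10 h 17 min
Fri: 11:21 AM–8:43 PM = 9 h 22 min
Sat: 10:14 AM–8:49 PM = 10 h 35 min
Sun: 9:02 AM–7:26 PM = 10 h 24 min
Wed reg 7 h 21 min / OT 0 h 0 min; Thu reg 8 h 0 min / OT 2 h 17 min; Fri reg 8 h 0 min / OT 1 h 22 min; Sat reg 8 h 0 min / OT 2 h 35 min; Sun reg 8 h 0 min / OT 2 h 24 min.
Totals: regular 39 h 21 min, overtime 8 h 38 min.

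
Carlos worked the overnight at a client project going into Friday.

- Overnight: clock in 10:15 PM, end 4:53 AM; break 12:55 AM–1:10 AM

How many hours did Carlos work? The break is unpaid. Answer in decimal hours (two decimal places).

Overnight: 10:15 PM → midnight = 1 h 45 min; midnight → 4:53 AM = 4 h 53 min; span 6 h 38 min; less 15 min break → 6 h 23 min

6.38 hours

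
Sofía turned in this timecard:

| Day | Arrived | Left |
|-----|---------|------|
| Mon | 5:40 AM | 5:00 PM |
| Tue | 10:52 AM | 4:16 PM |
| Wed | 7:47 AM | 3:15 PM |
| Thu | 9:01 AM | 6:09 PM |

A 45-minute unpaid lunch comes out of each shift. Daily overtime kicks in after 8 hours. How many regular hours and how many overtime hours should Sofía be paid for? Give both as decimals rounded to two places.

Regular 27.37 hours, overtime 2.97 hours

Mon: 5:40 AM–5:00 PM = 11 h 20 min; less 45 min break → 10 h 35 min
Tue: 10:52 AM–4:16 PM = 5 h 24 min; less 45 min break → 4 h 39 min
Wed: 7:47 AM–3:15 PM = 7 h 28 min; less 45 min break → 6 h 43 min
Thu: 9:01 AM–6:09 PM = 9 h 8 min; less 45 min break → 8 h 23 min
Mon reg 8 h 0 min / OT 2 h 35 min; Tue reg 4 h 39 min / OT 0 h 0 min; Wed reg 6 h 43 min / OT 0 h 0 min; Thu reg 8 h 0 min / OT 0 h 23 min.
Totals: regular 27 h 22 min, overtime 2 h 58 min.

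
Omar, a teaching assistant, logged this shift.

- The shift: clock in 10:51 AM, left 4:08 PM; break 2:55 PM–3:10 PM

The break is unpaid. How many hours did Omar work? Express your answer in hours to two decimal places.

5.03 hours

The shift: 10:51 AM–4:08 PM = 5 h 17 min; less 15 min break → 5 h 2 min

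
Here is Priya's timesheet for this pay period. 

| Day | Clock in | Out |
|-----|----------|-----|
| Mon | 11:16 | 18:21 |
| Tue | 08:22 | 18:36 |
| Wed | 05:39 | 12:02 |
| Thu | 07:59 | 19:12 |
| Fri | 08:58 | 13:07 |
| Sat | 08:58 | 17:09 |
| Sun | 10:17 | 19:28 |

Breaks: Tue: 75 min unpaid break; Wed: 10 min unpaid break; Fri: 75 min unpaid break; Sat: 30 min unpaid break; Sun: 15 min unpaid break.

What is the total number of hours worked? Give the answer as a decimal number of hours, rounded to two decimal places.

Mon: 11:16–18:21 = 7 h 5 min
Tue: 08:22–18:36 = 10 h 14 min; less 75 min break → 8 h 59 min
Wed: 05:39–12:02 = 6 h 23 min; less 10 min break → 6 h 13 min
Thu: 07:59–19:12 = 11 h 13 min
Fri: 08:58–13:07 = 4 h 9 min; less 75 min break → 2 h 54 min
Sat: 08:58–17:09 = 8 h 11 min; less 30 min break → 7 h 41 min
Sun: 10:17–19:28 = 9 h 11 min; less 15 min break → 8 h 56 min
Total: 7 h 5 min + 8 h 59 min + 6 h 13 min + 11 h 13 min + 2 h 54 min + 7 h 41 min + 8 h 56 min = 53 h 1 min.

53.02 hours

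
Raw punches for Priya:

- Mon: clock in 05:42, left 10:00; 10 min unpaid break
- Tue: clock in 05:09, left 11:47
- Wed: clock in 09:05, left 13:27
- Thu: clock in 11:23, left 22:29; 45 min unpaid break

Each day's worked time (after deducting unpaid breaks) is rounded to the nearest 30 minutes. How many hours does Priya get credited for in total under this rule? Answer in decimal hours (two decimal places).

Mon: 05:42–10:00 = 4 h 18 min − 10 min = 4 h 8 min → rounds to 4 h 0 min
Tue: 05:09–11:47 = 6 h 38 min → rounds to 6 h 30 min
Wed: 09:05–13:27 = 4 h 22 min → rounds to 4 h 30 min
Thu: 11:23–22:29 = 11 h 6 min − 45 min = 10 h 21 min → rounds to 10 h 30 min
Total credited: 25 h 30 min.

25.50 hours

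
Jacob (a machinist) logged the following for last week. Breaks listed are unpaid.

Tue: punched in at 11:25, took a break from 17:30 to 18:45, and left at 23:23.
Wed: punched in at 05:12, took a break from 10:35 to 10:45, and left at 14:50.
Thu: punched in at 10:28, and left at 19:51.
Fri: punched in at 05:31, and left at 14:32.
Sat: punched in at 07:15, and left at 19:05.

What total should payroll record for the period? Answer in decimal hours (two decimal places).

50.42 hours

Tue: 11:25–23:23 = 11 h 58 min; less 75 min break → 10 h 43 min
Wed: 05:12–14:50 = 9 h 38 min; less 10 min break → 9 h 28 min
Thu: 10:28–19:51 = 9 h 23 min
Fri: 05:31–14:32 = 9 h 1 min
Sat: 07:15–19:05 = 11 h 50 min
Total: 10 h 43 min + 9 h 28 min + 9 h 23 min + 9 h 1 min + 11 h 50 min = 50 h 25 min.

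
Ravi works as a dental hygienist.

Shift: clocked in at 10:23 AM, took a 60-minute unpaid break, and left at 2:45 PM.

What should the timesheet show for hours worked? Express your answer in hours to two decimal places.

Shift: 10:23 AM–2:45 PM = 4 h 22 min; less 60 min break → 3 h 22 min

3.37 hours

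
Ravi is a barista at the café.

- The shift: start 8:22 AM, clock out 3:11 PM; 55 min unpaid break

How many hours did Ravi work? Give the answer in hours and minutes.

The shift: 8:22 AM–3:11 PM = 6 h 49 min; less 55 min break → 5 h 54 min

5 h 54 min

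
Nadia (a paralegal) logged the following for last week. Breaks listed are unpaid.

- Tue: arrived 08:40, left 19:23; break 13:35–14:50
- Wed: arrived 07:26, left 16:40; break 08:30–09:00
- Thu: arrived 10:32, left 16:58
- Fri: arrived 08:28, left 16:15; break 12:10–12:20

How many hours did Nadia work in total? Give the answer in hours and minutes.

32 h 15 min

Tue: 08:40–19:23 = 10 h 43 min; less 75 min break → 9 h 28 min
Wed: 07:26–16:40 = 9 h 14 min; less 30 min break → 8 h 44 min
Thu: 10:32–16:58 = 6 h 26 min
Fri: 08:28–16:15 = 7 h 47 min; less 10 min break → 7 h 37 min
Total: 9 h 28 min + 8 h 44 min + 6 h 26 min + 7 h 37 min = 32 h 15 min.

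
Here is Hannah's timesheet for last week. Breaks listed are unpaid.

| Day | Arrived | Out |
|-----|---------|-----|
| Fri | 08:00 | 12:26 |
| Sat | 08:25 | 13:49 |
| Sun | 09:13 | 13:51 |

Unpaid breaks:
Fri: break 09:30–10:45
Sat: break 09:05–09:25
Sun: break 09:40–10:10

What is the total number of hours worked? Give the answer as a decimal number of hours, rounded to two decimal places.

Fri: 08:00–12:26 = 4 h 26 min; less 75 min break → 3 h 11 min
Sat: 08:25–13:49 = 5 h 24 min; less 20 min break → 5 h 4 min
Sun: 09:13–13:51 = 4 h 38 min; less 30 min break → 4 h 8 min
Total: 3 h 11 min + 5 h 4 min + 4 h 8 min = 12 h 23 min.

12.38 hours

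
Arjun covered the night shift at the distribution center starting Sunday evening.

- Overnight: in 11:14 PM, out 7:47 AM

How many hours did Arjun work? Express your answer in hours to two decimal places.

Overnight: 11:14 PM → midnight = 0 h 46 min; midnight → 7:47 AM = 7 h 47 min; span 8 h 33 min

8.55 hours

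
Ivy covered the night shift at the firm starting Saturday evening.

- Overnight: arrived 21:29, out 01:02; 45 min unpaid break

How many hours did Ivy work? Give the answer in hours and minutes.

2 h 48 min

Overnight: 21:29 → midnight = 2 h 31 min; midnight → 01:02 = 1 h 2 min; span 3 h 33 min; less 45 min break → 2 h 48 min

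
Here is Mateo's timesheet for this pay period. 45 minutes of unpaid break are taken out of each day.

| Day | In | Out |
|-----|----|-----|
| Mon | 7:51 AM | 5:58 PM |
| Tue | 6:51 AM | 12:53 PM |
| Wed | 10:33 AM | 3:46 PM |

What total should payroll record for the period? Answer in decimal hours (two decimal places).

Mon: 7:51 AM–5:58 PM = 10 h 7 min; less 45 min break → 9 h 22 min
Tue: 6:51 AM–12:53 PM = 6 h 2 min; less 45 min break → 5 h 17 min
Wed: 10:33 AM–3:46 PM = 5 h 13 min; less 45 min break → 4 h 28 min
Total: 9 h 22 min + 5 h 17 min + 4 h 28 min = 19 h 7 min.

19.12 hours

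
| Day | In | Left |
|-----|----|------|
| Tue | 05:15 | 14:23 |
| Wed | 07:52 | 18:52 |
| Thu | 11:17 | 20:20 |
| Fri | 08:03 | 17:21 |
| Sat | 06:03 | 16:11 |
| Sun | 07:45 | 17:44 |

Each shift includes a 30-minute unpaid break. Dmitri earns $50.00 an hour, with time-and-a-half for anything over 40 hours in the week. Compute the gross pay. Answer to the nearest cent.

$3170.00

Tue: 05:15–14:23 = 9 h 8 min; less 30 min break → 8 h 38 min
Wed: 07:52–18:52 = 11 h 0 min; less 30 min break → 10 h 30 min
Thu: 11:17–20:20 = 9 h 3 min; less 30 min break → 8 h 33 min
Fri: 08:03–17:21 = 9 h 18 min; less 30 min break → 8 h 48 min
Sat: 06:03–16:11 = 10 h 8 min; less 30 min break → 9 h 38 min
Sun: 07:45–17:44 = 9 h 59 min; less 30 min break → 9 h 29 min
Total worked: 55 h 36 min = 3336 min.
Regular 40 h 0 min = 2400 min at $50.00/h; overtime 15 h 36 min = 936 min at $75.00/h.
Pay = (2400 × $50.00 + 936 × $75.00) ÷ 60 = $3170.00.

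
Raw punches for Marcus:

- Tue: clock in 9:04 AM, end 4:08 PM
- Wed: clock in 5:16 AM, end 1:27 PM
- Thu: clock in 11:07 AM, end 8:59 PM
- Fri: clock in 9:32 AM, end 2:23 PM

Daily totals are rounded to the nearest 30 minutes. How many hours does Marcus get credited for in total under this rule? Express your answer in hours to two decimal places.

Tue: 9:04 AM–4:08 PM = 7 h 4 min → rounds to 7 h 0 min
Wed: 5:16 AM–1:27 PM = 8 h 11 min → rounds to 8 h 0 min
Thu: 11:07 AM–8:59 PM = 9 h 52 min → rounds to 10 h 0 min
Fri: 9:32 AM–2:23 PM = 4 h 51 min → rounds to 5 h 0 min
Total credited: 30 h 0 min.

30.00 hours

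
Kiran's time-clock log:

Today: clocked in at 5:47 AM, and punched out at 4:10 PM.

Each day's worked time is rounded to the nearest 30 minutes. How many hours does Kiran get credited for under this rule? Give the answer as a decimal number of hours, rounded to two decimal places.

10.50 hours

Today: 5:47 AM–4:10 PM = 10 h 23 min → rounds to 10 h 30 min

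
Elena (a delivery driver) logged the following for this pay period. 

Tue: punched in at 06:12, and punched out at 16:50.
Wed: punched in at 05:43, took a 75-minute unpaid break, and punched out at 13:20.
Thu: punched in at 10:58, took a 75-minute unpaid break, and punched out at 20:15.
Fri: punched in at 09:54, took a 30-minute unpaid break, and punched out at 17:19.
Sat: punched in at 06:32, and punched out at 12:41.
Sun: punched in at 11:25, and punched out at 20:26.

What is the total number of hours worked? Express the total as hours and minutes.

47 h 7 min

Tue: 06:12–16:50 = 10 h 38 min
Wed: 05:43–13:20 = 7 h 37 min; less 75 min break → 6 h 22 min
Thu: 10:58–20:15 = 9 h 17 min; less 75 min break → 8 h 2 min
Fri: 09:54–17:19 = 7 h 25 min; less 30 min break → 6 h 55 min
Sat: 06:32–12:41 = 6 h 9 min
Sun: 11:25–20:26 = 9 h 1 min
Total: 10 h 38 min + 6 h 22 min + 8 h 2 min + 6 h 55 min + 6 h 9 min + 9 h 1 min = 47 h 7 min.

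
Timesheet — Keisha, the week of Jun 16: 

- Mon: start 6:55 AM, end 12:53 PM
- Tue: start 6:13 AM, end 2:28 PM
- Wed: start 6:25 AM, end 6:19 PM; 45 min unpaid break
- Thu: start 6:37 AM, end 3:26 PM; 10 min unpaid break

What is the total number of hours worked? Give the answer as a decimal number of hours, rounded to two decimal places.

Mon: 6:55 AM–12:53 PM = 5 h 58 min
Tue: 6:13 AM–2:28 PM = 8 h 15 min
Wed: 6:25 AM–6:19 PM = 11 h 54 min; less 45 min break → 11 h 9 min
Thu: 6:37 AM–3:26 PM = 8 h 49 min; less 10 min break → 8 h 39 min
Total: 5 h 58 min + 8 h 15 min + 11 h 9 min + 8 h 39 min = 34 h 1 min.

34.02 hours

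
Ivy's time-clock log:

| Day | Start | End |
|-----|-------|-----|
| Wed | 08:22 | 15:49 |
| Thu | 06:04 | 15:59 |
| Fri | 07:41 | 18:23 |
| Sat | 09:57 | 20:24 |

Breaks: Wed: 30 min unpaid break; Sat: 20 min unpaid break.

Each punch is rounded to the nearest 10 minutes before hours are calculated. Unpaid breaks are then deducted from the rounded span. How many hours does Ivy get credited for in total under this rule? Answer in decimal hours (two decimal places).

Wed: in 08:22→08:20, out 15:49→15:50; 7 h 30 min − 30 min = 7 h 0 min
Thu: in 06:04→06:00, out 15:59→16:00; 10 h 0 min
Fri: in 07:41→07:40, out 18:23→18:20; 10 h 40 min
Sat: in 09:57→10:00, out 20:24→20:20; 10 h 20 min − 20 min = 10 h 0 min
Total credited: 37 h 40 min.

37.67 hours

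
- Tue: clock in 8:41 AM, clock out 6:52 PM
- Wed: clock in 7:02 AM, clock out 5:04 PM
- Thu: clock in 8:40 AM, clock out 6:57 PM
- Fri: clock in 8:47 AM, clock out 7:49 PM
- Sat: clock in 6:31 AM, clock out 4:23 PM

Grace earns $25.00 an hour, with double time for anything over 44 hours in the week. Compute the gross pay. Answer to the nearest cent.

$1470.00

Tue: 8:41 AM–6:52 PM = 10 h 11 min
Wed: 7:02 AM–5:04 PM = 10 h 2 min
Thu: 8:40 AM–6:57 PM = 10 h 17 min
Fri: 8:47 AM–7:49 PM = 11 h 2 min
Sat: 6:31 AM–4:23 PM = 9 h 52 min
Total worked: 51 h 24 min = 3084 min.
Regular 44 h 0 min = 2640 min at $25.00/h; overtime 7 h 24 min = 444 min at $50.00/h.
Pay = (2640 × $25.00 + 444 × $50.00) ÷ 60 = $1470.00.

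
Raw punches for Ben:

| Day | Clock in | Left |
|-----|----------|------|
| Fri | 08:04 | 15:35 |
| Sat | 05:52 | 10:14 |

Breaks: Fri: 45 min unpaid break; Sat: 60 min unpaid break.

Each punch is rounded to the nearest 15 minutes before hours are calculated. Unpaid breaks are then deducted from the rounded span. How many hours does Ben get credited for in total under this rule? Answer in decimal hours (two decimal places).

10.25 hours

Fri: in 08:04→08:00, out 15:35→15:30; 7 h 30 min − 45 min = 6 h 45 min
Sat: in 05:52→05:45, out 10:14→10:15; 4 h 30 min − 60 min = 3 h 30 min
Total credited: 10 h 15 min.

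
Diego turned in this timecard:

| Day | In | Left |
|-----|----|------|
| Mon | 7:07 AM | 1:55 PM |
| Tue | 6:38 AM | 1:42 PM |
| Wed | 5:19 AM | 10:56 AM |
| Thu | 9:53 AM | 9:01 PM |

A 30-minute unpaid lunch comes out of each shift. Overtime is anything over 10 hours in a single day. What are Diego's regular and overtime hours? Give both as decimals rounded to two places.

Mon: 7:07 AM–1:55 PM = 6 h 48 min; less 30 min break → 6 h 18 min
Tue: 6:38 AM–1:42 PM = 7 h 4 min; less 30 min break → 6 h 34 min
Wed: 5:19 AM–10:56 AM = 5 h 37 min; less 30 min break → 5 h 7 min
Thu: 9:53 AM–9:01 PM = 11 h 8 min; less 30 min break → 10 h 38 min
Mon reg 6 h 18 min / OT 0 h 0 min; Tue reg 6 h 34 min / OT 0 h 0 min; Wed reg 5 h 7 min / OT 0 h 0 min; Thu reg 10 h 0 min / OT 0 h 38 min.
Totals: regular 27 h 59 min, overtime 0 h 38 min.

Regular 27.98 hours, overtime 0.63 hours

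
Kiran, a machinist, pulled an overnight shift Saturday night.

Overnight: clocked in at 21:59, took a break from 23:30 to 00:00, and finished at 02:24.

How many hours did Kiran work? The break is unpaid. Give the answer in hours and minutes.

Overnight: 21:59 → midnight = 2 h 1 min; midnight → 02:24 = 2 h 24 min; span 4 h 25 min; less 30 min break → 3 h 55 min

3 h 55 min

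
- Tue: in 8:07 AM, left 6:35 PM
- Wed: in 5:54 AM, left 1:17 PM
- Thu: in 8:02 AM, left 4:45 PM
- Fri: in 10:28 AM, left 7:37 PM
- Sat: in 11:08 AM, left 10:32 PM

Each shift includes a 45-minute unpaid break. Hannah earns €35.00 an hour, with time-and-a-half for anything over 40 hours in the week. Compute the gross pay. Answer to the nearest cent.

€1576.75

Tue: 8:07 AM–6:35 PM = 10 h 28 min; less 45 min break → 9 h 43 min
Wed: 5:54 AM–1:17 PM = 7 h 23 min; less 45 min break → 6 h 38 min
Thu: 8:02 AM–4:45 PM = 8 h 43 min; less 45 min break → 7 h 58 min
Fri: 10:28 AM–7:37 PM = 9 h 9 min; less 45 min break → 8 h 24 min
Sat: 11:08 AM–10:32 PM = 11 h 24 min; less 45 min break → 10 h 39 min
Total worked: 43 h 22 min = 2602 min.
Regular 40 h 0 min = 2400 min at €35.00/h; overtime 3 h 22 min = 202 min at €52.50/h.
Pay = (2400 × €35.00 + 202 × €52.50) ÷ 60 = €1576.75.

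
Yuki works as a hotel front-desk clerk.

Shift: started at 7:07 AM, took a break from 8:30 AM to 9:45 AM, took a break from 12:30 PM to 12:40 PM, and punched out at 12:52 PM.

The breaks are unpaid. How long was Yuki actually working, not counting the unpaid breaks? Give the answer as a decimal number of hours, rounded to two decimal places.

4.33 hours

Shift: 7:07 AM–12:52 PM = 5 h 45 min; less 85 min break → 4 h 20 min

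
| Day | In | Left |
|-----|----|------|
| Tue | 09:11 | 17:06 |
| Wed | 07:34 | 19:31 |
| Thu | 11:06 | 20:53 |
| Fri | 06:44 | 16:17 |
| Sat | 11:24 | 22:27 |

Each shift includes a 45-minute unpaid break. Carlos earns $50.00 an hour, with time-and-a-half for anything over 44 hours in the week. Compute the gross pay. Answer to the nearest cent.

Tue: 09:11–17:06 = 7 h 55 min; less 45 min break → 7 h 10 min
Wed: 07:34–19:31 = 11 h 57 min; less 45 min break → 11 h 12 min
Thu: 11:06–20:53 = 9 h 47 min; less 45 min break → 9 h 2 min
Fri: 06:44–16:17 = 9 h 33 min; less 45 min break → 8 h 48 min
Sat: 11:24–22:27 = 11 h 3 min; less 45 min break → 10 h 18 min
Total worked: 46 h 30 min = 2790 min.
Regular 44 h 0 min = 2640 min at $50.00/h; overtime 2 h 30 min = 150 min at $75.00/h.
Pay = (2640 × $50.00 + 150 × $75.00) ÷ 60 = $2387.50.

$2387.50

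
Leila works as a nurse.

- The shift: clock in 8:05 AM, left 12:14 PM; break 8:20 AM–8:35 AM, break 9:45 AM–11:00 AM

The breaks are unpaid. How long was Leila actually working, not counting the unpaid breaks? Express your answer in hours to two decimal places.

2.65 hours

The shift: 8:05 AM–12:14 PM = 4 h 9 min; less 90 min break → 2 h 39 min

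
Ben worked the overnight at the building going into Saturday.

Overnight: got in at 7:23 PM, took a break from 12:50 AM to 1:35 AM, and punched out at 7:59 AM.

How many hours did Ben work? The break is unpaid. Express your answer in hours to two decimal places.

Overnight: 7:23 PM → midnight = 4 h 37 min; midnight → 7:59 AM = 7 h 59 min; span 12 h 36 min; less 45 min break → 11 h 51 min

11.85 hours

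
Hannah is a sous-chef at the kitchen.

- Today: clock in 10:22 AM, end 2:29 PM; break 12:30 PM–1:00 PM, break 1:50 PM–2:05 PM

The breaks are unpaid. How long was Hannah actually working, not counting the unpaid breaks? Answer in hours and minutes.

Today: 10:22 AM–2:29 PM = 4 h 7 min; less 45 min break → 3 h 22 min

3 h 22 min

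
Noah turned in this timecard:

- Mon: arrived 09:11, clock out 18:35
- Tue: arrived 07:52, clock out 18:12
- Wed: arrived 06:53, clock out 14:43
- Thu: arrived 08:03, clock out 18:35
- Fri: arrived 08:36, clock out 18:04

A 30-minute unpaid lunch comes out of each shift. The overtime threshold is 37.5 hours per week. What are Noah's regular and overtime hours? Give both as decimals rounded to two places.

Regular 37.50 hours, overtime 7.57 hours

Mon: 09:11–18:35 = 9 h 24 min; less 30 min break → 8 h 54 min
Tue: 07:52–18:12 = 10 h 20 min; less 30 min break → 9 h 50 min
Wed: 06:53–14:43 = 7 h 50 min; less 30 min break → 7 h 20 min
Thu: 08:03–18:35 = 10 h 32 min; less 30 min break → 10 h 2 min
Fri: 08:36–18:04 = 9 h 28 min; less 30 min break → 8 h 58 min
Total worked: 45 h 4 min = 45.07 h.
Threshold 37.5 h → overtime 7 h 34 min, regular 37 h 30 min.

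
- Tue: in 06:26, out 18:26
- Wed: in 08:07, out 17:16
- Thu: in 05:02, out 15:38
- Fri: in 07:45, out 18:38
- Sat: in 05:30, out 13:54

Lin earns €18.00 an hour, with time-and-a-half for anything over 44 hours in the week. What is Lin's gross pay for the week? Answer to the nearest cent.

Tue: 06:26–18:26 = 12 h 0 min
Wed: 08:07–17:16 = 9 h 9 min
Thu: 05:02–15:38 = 10 h 36 min
Fri: 07:45–18:38 = 10 h 53 min
Sat: 05:30–13:54 = 8 h 24 min
Total worked: 51 h 2 min = 3062 min.
Regular 44 h 0 min = 2640 min at €18.00/h; overtime 7 h 2 min = 422 min at €27.00/h.
Pay = (2640 × €18.00 + 422 × €27.00) ÷ 60 = €981.90.

€981.90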